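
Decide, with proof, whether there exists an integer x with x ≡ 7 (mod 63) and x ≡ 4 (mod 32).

x = 196

gcd(63, 32) = 1, so the Chinese Remainder Theorem guarantees exactly one residue class mod 2016 satisfying both.
Write x = 7 + 63t and require 7 + 63t ≡ 4 (mod 32), i.e. 63t ≡ 29 (mod 32).
63 ≡ 31 (mod 32), so this reads 31t ≡ 29 (mod 32). Note 31·31 = 961 ≡ 1 (mod 32) (as 961 − 1 = 30·32), so 31⁻¹ ≡ 31.
Multiplying by 31: t ≡ 31·29 = 899 ≡ 3 (mod 32).
With t = 3: x = 7 + 63·3 = 196.
Check: 196 mod 63 = 7, 196 mod 32 = 4. ✓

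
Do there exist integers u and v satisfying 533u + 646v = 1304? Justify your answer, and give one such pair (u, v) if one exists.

u = 240, v = -196

533 and 646 are coprime, so 533u + 646v ranges over all of ℤ.
Dividing repeatedly: 646 = 1·533 + 113, 533 = 4·113 + 81, 113 = 1·81 + 32, 81 = 2·32 + 17, 32 = 1·17 + 15, 17 = 1·15 + 2, 15 = 7·2 + 1, 2 = 2·1 + 0.
Back-substituting, 1 = 15 − 7·2 = 15 − 7·(17 − 1·15) = −7·17 + 8·15 = −7·17 + 8·(32 − 1·17) = 8·32 − 15·17 = 8·32 − 15·(81 − 2·32) = −15·81 + 38·32 = −15·81 + 38·(113 − 1·81) = 38·113 − 53·81 = 38·113 − 53·(533 − 4·113) = −53·533 + 250·113 = −53·533 + 250·(646 − 1·533) = 250·646 − 303·533; that is, 533·(-303) + 646·250 = 1.
Scaling by 1304 gives the particular solution (u, v) = (-395112, 326000).
Shifting by a multiple of (646, −533) keeps it a solution: u = -395112 + 612·646 = 240, v = 326000 − 612·533 = -196.
Check: 533·240 + 646·(-196) = 127920 − 126616 = 1304. ✓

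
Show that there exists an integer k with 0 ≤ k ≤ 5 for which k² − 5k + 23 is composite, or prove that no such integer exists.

No such integer k in that range exists.

The values for k = 0, 1, …, 5 are 23, 19, 17, 17, 19, 23, and each of these is prime.
So no value in the range makes the expression composite.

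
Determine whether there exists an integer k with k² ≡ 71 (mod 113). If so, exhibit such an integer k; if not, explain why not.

Apply Euler's criterion with the prime 113: 71 is a quadratic residue iff 71^56 ≡ 1 (mod 113), and a non-residue iff it is ≡ −1.
Squaring successively (mod 113): 71^2 = 5041 ≡ 69; 71^4 ≡ 69² = 4761 ≡ 15; 71^8 ≡ 15² = 225 ≡ 112; 71^16 ≡ 112² = 12544 ≡ 1; 71^32 ≡ 1² = 1 ≡ 1.
Since 56 = 32 + 16 + 8, 71^56 ≡ 1 · 1 · 112; multiplying out mod 113: 1·1 = 1 ≡ 1, then 1·112 = 112 ≡ 112. Thus 71^56 ≡ 112 ≡ −1 (mod 113).
By Euler's criterion 71 is a quadratic non-residue mod 113: no k satisfies k² ≡ 71 (mod 113).

There is no such integer.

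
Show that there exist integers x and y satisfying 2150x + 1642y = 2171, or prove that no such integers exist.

Both 2150 and 1642 are divisible by gcd(2150, 1642) = 2, hence so is any combination 2150x + 1642y.
But 2171 is not a multiple of 2 (it leaves remainder 1).
So the equation is unsolvable over ℤ.

No, no such integers exist.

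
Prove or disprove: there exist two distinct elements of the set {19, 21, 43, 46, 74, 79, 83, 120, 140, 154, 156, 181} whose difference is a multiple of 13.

Residues mod 13: 19↦6, 21↦8, 43↦4, 46↦7, 74↦9, 79↦1, 83↦5, 120↦3, 140↦10, 154↦11, 156↦0, 181↦12.
All 12 residues are distinct, so no two elements differ by a multiple of 13.

There is no such pair.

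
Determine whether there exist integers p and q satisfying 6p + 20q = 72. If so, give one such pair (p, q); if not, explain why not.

p = 2, q = 3

Since gcd(6, 20) = 2 and 72 = 2·36, Bézout's identity guarantees a solution.
Dividing through by 2 reduces the equation to 3p + 10q = 36.
Euclidean algorithm: 10 = 3·3 + 1, 3 = 3·1 + 0.
Back-substituting, 1 = 10 − 3·3; that is, 3·(-3) + 10·1 = 1.
Times 36: 3·(-108) + 10·36 = 36, so (-108, 36) solves it.
The general solution is p = -108 + 10k, q = 36 − 3k; taking k = 11 gives the smaller pair p = 2, q = 3.
Indeed 6·2 + 20·3 = 12 + 60 = 72.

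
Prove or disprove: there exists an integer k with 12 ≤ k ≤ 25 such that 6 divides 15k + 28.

The values of 15k + 28 for k = 12, 13, …, 25 are 208, 223, 238, 253, 268, 283, 298, 313, 328, 343, 358, 373, 388, 403; reduced mod 6 these are 4, 1, 4, 1, 4, 1, 4, 1, 4, 1, 4, 1, 4, 1.
None is 0, so 6 never divides 15k + 28 on this range.

No such integer k in that range exists.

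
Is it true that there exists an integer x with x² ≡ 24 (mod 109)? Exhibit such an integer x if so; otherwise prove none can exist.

No, no such integer exists.

Apply Euler's criterion with the prime 109: 24 is a quadratic residue iff 24^54 ≡ 1 (mod 109), and a non-residue iff it is ≡ −1.
Squaring successively (mod 109): 24^2 = 576 ≡ 31; 24^4 ≡ 31² = 961 ≡ 89; 24^8 ≡ 89² = 7921 ≡ 73; 24^16 ≡ 73² = 5329 ≡ 97; 24^32 ≡ 97² = 9409 ≡ 35.
Since 54 = 32 + 16 + 4 + 2, 24^54 ≡ 35 · 97 · 89 · 31; multiplying out mod 109: 35·97 = 3395 ≡ 16, then 16·89 = 1424 ≡ 7, then 7·31 = 217 ≡ 108. Thus 24^54 ≡ 108 ≡ −1 (mod 109).
The value −1 means 24 is a non-residue modulo 109, so x² ≡ 24 (mod 109) is impossible.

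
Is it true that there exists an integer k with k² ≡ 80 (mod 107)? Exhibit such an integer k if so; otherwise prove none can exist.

No such integer exists.

Apply Euler's criterion with the prime 107: 80 is a quadratic residue iff 80^53 ≡ 1 (mod 107), and a non-residue iff it is ≡ −1.
Squaring successively (mod 107): 80^2 = 6400 ≡ 87; 80^4 ≡ 87² = 7569 ≡ 79; 80^8 ≡ 79² = 6241 ≡ 35; 80^16 ≡ 35² = 1225 ≡ 48; 80^32 ≡ 48² = 2304 ≡ 57.
Since 53 = 32 + 16 + 4 + 1, 80^53 ≡ 57 · 48 · 79 · 80; multiplying out mod 107: 57·48 = 2736 ≡ 61, then 61·79 = 4819 ≡ 4, then 4·80 = 320 ≡ 106. Thus 80^53 ≡ 106 ≡ −1 (mod 107).
The value −1 means 80 is a non-residue modulo 107, so k² ≡ 80 (mod 107) is impossible.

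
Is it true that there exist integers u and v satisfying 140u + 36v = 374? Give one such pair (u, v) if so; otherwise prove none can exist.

Any value of 140u + 36v is a multiple of gcd(140, 36) = 4.
However 374 leaves remainder 2 on division by 4.
Hence no integers u, v satisfy the equation.

There are no such integers.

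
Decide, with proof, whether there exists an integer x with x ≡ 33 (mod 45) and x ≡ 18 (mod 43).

x = 663

gcd(45, 43) = 1, so the Chinese Remainder Theorem guarantees exactly one residue class mod 1935 satisfying both.
Write x = 33 + 45t and require 33 + 45t ≡ 18 (mod 43), i.e. 45t ≡ 28 (mod 43).
45 ≡ 2 (mod 43), so this reads 2t ≡ 28 (mod 43). To invert 2 modulo 43: 43 = 21·2 + 1, 2 = 2·1 + 0, and unwinding, 1 = 43 − 21·2. Thus 2⁻¹ ≡ -21 ≡ 22 (mod 43).
Multiplying by 22: t ≡ 22·28 = 616 ≡ 14 (mod 43).
Taking t = 14 gives x = 33 + 45·14 = 663.
Verify: 663 = 14·45 + 33 and 663 = 15·43 + 18. ✓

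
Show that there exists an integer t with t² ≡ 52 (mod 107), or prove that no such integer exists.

t = 42 works: 42² = 1764, and 1764 − 52 = 1712 = 16·107.

t = 42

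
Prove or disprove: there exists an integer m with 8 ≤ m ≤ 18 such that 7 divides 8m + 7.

At m = 14 we get 8·14 + 7 = 119, and 119 = 7·17.

m = 14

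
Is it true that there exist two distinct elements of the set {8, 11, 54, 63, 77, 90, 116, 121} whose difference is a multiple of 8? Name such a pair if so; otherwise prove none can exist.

There is no such pair.

Reduce each element modulo 8: 8↦0, 11↦3, 54↦6, 63↦7, 77↦5, 90↦2, 116↦4, 121↦1.
These 8 residues are pairwise different, hence no difference of two elements is divisible by 8.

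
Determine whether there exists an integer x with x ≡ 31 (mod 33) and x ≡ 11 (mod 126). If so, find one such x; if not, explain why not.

Both moduli are multiples of 3 = gcd(33, 126), so any solution would satisfy x ≡ 31 and x ≡ 11 modulo 3 simultaneously.
These are incompatible: 31 − 11 = 20 is not divisible by 3.
Hence the system has no solution.

No such integer exists.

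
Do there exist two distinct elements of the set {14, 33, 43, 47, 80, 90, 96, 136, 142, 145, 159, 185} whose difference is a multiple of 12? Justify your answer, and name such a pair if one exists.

No, no such pair exists.

Residues mod 12: 14↦2, 33↦9, 43↦7, 47↦11, 80↦8, 90↦6, 96↦0, 136↦4, 142↦10, 145↦1, 159↦3, 185↦5.
All 12 residues are distinct, so no two elements differ by a multiple of 12.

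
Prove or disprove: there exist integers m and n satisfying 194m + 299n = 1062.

194 and 299 are coprime, so 194m + 299n ranges over all of ℤ.
Run the Euclidean algorithm on 299 and 194: 299 = 1·194 + 105, 194 = 1·105 + 89, 105 = 1·89 + 16, 89 = 5·16 + 9, 16 = 1·9 + 7, 9 = 1·7 + 2, 7 = 3·2 + 1, 2 = 2·1 + 0.
Back-substituting, 1 = 7 − 3·2 = 7 − 3·(9 − 1·7) = −3·9 + 4·7 = −3·9 + 4·(16 − 1·9) = 4·16 − 7·9 = 4·16 − 7·(89 − 5·16) = −7·89 + 39·16 = −7·89 + 39·(105 − 1·89) = 39·105 − 46·89 = 39·105 − 46·(194 − 1·105) = −46·194 + 85·105 = −46·194 + 85·(299 − 1·194) = 85·299 − 131·194; that is, 194·(-131) + 299·85 = 1.
Scaling by 1062 gives the particular solution (m, n) = (-139122, 90270).
Shifting by a multiple of (299, −194) keeps it a solution: m = -139122 + 466·299 = 212, n = 90270 − 466·194 = -134.
Check: 194·212 + 299·(-134) = 41128 − 40066 = 1062. ✓

m = 212, n = -134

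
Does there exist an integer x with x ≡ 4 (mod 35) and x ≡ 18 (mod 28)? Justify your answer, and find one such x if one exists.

Here gcd(35, 28) = 7, and both 4 and 18 leave remainder 4 mod 7, so the system is consistent.
The integers ≡ 4 (mod 35) are 4, 39, 74, …; their remainders mod 28 are 4, 11, 18, so x = 74 is the first that is ≡ 18 (mod 28).
Indeed 74 ≡ 4 (mod 35) and 74 ≡ 18 (mod 28).

x = 74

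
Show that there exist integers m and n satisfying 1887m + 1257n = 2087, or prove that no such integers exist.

There are no such integers.

Any value of 1887m + 1257n is a multiple of gcd(1887, 1257) = 3.
But 2087 = 3·695 + 2, so 3 ∤ 2087.
Hence no integers m, n satisfy the equation.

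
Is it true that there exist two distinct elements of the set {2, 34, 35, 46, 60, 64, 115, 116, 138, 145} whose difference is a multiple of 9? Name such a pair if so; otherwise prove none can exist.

Yes: 34 and 115.

Both 34 and 115 leave remainder 7 on division by 9; their difference 81 = 9·9 is a multiple of 9.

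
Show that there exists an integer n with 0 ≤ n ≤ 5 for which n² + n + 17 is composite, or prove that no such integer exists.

No such integer n in that range exists.

The values for n = 0, 1, …, 5 are 17, 19, 23, 29, 37, 47, and each of these is prime.
So no value in the range makes the expression composite.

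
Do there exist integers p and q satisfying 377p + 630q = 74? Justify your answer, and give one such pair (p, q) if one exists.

p = 52, q = -31

Since gcd(377, 630) = 1, every integer is an integer combination of 377 and 630.
Run the Euclidean algorithm on 630 and 377: 630 = 1·377 + 253, 377 = 1·253 + 124, 253 = 2·124 + 5, 124 = 24·5 + 4, 5 = 1·4 + 1, 4 = 4·1 + 0.
Unwinding: 1 = 5 − 1·4 = 5 − (124 − 24·5) = −124 + 25·5 = −124 + 25·(253 − 2·124) = 25·253 − 51·124 = 25·253 − 51·(377 − 1·253) = −51·377 + 76·253 = −51·377 + 76·(630 − 1·377) = 76·630 − 127·377, i.e. 377·(-127) + 630·76 = 1.
Times 74: 377·(-9398) + 630·5624 = 74, so (-9398, 5624) solves it.
Shifting by a multiple of (630, −377) keeps it a solution: p = -9398 + 15·630 = 52, q = 5624 − 15·377 = -31.
Indeed 377·52 + 630·(-31) = 19604 − 19530 = 74.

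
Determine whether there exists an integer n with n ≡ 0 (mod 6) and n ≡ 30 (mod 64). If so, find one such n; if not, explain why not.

The moduli are not coprime: gcd(6, 64) = 2. Compatibility requires 2 ∣ (30 − 0) = 30, which holds, so solutions exist.
List candidates n ≡ 0 (mod 6): 0, 6, 12, 18, 24, 30. Modulo 64 these are 0, 6, 12, 18, 24, 30; 30 gives 30 as required.
Verify: 30 = 5·6 + 0 and 30 = 0·64 + 30. ✓

n = 30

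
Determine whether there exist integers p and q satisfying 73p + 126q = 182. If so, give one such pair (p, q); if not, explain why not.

Since gcd(73, 126) = 1, every integer is an integer combination of 73 and 126.
Run the Euclidean algorithm on 126 and 73: 126 = 1·73 + 53, 73 = 1·53 + 20, 53 = 2·20 + 13, 20 = 1·13 + 7, 13 = 1·7 + 6, 7 = 1·6 + 1, 6 = 6·1 + 0.
Unwinding: 1 = 7 − 1·6 = 7 − (13 − 1·7) = −13 + 2·7 = −13 + 2·(20 − 1·13) = 2·20 − 3·13 = 2·20 − 3·(53 − 2·20) = −3·53 + 8·20 = −3·53 + 8·(73 − 1·53) = 8·73 − 11·53 = 8·73 − 11·(126 − 1·73) = −11·126 + 19·73, i.e. 73·19 + 126·(-11) = 1.
Scaling by 182 gives the particular solution (p, q) = (3458, -2002).
Subtracting 27·126 from p and adding 27·73 to q gives the tidier solution (56, -31).
Indeed 73·56 + 126·(-31) = 4088 − 3906 = 182.

p = 56, q = -31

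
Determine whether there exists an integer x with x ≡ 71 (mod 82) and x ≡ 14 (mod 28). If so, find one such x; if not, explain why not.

gcd(82, 28) = 2. If x ≡ 71 (mod 82) and x ≡ 14 (mod 28), then x ≡ 71 (mod 2) and x ≡ 14 (mod 2).
But 71 mod 2 = 1 while 14 mod 2 = 0, a contradiction.
Hence the system has no solution.

No, no such integer exists.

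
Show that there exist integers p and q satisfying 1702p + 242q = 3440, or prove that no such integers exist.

Since gcd(1702, 242) = 2 and 3440 = 2·1720, Bézout's identity guarantees a solution.
Dividing through by 2 reduces the equation to 851p + 121q = 1720.
Dividing repeatedly: 851 = 7·121 + 4, 121 = 30·4 + 1, 4 = 4·1 + 0.
Working back up the chain: 1 = 121 − 30·4 = 121 − 30·(851 − 7·121) = −30·851 + 211·121. So 851·(-30) + 121·211 = 1.
Scaling by 1720 gives the particular solution (p, q) = (-51600, 362920).
Adding 427·121 to p and subtracting 427·851 from q gives the tidier solution (67, -457).
Check: 1702·67 + 242·(-457) = 114034 − 110594 = 3440. ✓

p = 67, q = -457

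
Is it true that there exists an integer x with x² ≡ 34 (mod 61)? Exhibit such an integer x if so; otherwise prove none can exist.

Take x = 20. Then 20² = 400 = 6·61 + 34, so 20² ≡ 34 (mod 61).

x = 20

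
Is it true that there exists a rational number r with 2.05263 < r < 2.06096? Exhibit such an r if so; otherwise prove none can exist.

Multiplying by 17: 17·2.05263 = 34.89471 and 17·2.06096 = 35.03632, so the integer 35 lies strictly between them.
Hence 35/17 is a rational number with 2.05263 < 35/17 < 2.06096.

r = 35/17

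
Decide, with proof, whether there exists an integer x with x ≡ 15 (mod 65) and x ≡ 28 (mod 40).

Both moduli are multiples of 5 = gcd(65, 40), so any solution would satisfy x ≡ 15 and x ≡ 28 modulo 5 simultaneously.
But 15 mod 5 = 0 while 28 mod 5 = 3, a contradiction.
So no integer satisfies both congruences.

No, no such integer exists.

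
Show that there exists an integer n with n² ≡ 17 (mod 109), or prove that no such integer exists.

109 is prime, so by Euler's criterion 17 is a square mod 109 iff 17^((109−1)/2) = 17^54 ≡ 1 (mod 109).
Repeated squaring mod 109: 17^2 = 289 ≡ 71; 17^4 ≡ 71² = 5041 ≡ 27; 17^8 ≡ 27² = 729 ≡ 75; 17^16 ≡ 75² = 5625 ≡ 66; 17^32 ≡ 66² = 4356 ≡ 105.
Since 54 = 32 + 16 + 4 + 2, 17^54 ≡ 105 · 66 · 27 · 71; multiplying out mod 109: 105·66 = 6930 ≡ 63, then 63·27 = 1701 ≡ 66, then 66·71 = 4686 ≡ 108. Thus 17^54 ≡ 108 ≡ −1 (mod 109).
By Euler's criterion 17 is a quadratic non-residue mod 109: no n satisfies n² ≡ 17 (mod 109).

No, no such integer exists.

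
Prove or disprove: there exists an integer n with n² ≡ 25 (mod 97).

Take n = 5. Then 5² = 25, and since 0 ≤ 25 < 97 this is already reduced: 5² ≡ 25 (mod 97).

n = 5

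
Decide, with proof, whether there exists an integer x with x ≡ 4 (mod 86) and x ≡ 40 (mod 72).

x = 1552

gcd(86, 72) = 2. A simultaneous solution exists iff 4 ≡ 40 (mod 2); here 4 mod 2 = 0 = 40 mod 2, so it does.
Put x = 4 + 86t, so we need 86t ≡ 36 (mod 72), equivalently (divide by 2) 43t ≡ 18 (mod 36).
43 ≡ 7 (mod 36), so this reads 7t ≡ 18 (mod 36). Since 7·31 = 217 = 6·36 + 1, the inverse of 7 mod 36 is 31.
Multiplying by 31: t ≡ 31·18 = 558 ≡ 18 (mod 36).
Then x = 4 + 86·18 = 1552.
Check: 1552 mod 86 = 4, 1552 mod 72 = 40. ✓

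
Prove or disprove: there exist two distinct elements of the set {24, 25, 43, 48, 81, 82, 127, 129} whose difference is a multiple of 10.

There is no such pair.

Two integers differ by a multiple of 10 exactly when they have the same residue mod 10. The residues are 24↦4, 25↦5, 43↦3, 48↦8, 81↦1, 82↦2, 127↦7, 129↦9.
These 8 residues are pairwise different, hence no difference of two elements is divisible by 10.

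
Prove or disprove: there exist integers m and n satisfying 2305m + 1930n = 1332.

No such integers exist.

Both 2305 and 1930 are divisible by gcd(2305, 1930) = 5, hence so is any combination 2305m + 1930n.
But 1332 is not a multiple of 5 (it leaves remainder 2).
So the equation is unsolvable over ℤ.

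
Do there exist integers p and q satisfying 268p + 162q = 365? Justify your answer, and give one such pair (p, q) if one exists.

There are no such integers.

gcd(268, 162) = 2, so every integer of the form 268p + 162q is a multiple of 2.
But 365 = 2·182 + 1, so 2 ∤ 365.
Hence no integers p, q satisfy the equation.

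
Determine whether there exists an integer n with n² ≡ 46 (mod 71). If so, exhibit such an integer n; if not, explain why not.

There is no such integer.

71 is prime, so by Euler's criterion 46 is a square mod 71 iff 46^((71−1)/2) = 46^35 ≡ 1 (mod 71).
Squaring successively (mod 71): 46^2 = 2116 ≡ 57; 46^4 ≡ 57² = 3249 ≡ 54; 46^8 ≡ 54² = 2916 ≡ 5; 46^16 ≡ 5² = 25 ≡ 25; 46^32 ≡ 25² = 625 ≡ 57.
Since 35 = 32 + 2 + 1, 46^35 ≡ 57 · 57 · 46; multiplying out mod 71: 57·57 = 3249 ≡ 54, then 54·46 = 2484 ≡ 70. Thus 46^35 ≡ 70 ≡ −1 (mod 71).
By Euler's criterion 46 is a quadratic non-residue mod 71: no n satisfies n² ≡ 46 (mod 71).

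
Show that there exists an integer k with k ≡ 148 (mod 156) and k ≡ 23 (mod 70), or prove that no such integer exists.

No such integer exists.

Reduce both congruences modulo 2, which divides 156 and 70: they say k ≡ 148 (mod 2) and k ≡ 23 (mod 2).
But 148 mod 2 = 0 while 23 mod 2 = 1, a contradiction.
Therefore no such k exists.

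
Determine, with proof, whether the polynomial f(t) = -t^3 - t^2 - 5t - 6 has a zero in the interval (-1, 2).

f has no root in that interval.

f(-1) = -1 and f(2) = -28, both negative.
f'(t) = -3t^2 - 2t - 5 has discriminant (-2)² − 4·(-3)·(-5) = -56 < 0, so f' has no real roots and is negative for every real t.
So f is strictly decreasing; between -1 and 2 its values lie between f(-1) = -1 and f(2) = -28, all negative. Therefore f has no root in (-1, 2).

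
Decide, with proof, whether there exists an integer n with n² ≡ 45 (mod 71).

n = 20

n = 20 works: 20² = 400, and 400 − 45 = 355 = 5·71.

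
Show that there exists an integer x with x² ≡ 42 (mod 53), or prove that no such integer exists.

x = 25

Take x = 25. Then 25² = 625 = 11·53 + 42, so 25² ≡ 42 (mod 53).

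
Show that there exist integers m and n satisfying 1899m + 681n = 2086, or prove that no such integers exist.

Both 1899 and 681 are divisible by gcd(1899, 681) = 3, hence so is any combination 1899m + 681n.
But 2086 is not a multiple of 3 (it leaves remainder 1).
So the equation is unsolvable over ℤ.

No, no such integers exist.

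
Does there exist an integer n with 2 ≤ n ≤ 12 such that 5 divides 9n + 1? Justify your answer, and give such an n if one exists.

n = 6

For n = 2, 3, 4, 5 the values 19, 28, 37, 46 are not multiples of 5. Try n = 6: 9·6 + 1 = 55 = 11·5, which is divisible by 5.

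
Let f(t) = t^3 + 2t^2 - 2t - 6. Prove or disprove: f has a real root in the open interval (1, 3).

Such a root exists.

f(1) = -5 and f(3) = 33, which have opposite signs.
As a polynomial, f is continuous on every closed interval.
By the Intermediate Value Theorem, f takes the value 0 somewhere in the open interval.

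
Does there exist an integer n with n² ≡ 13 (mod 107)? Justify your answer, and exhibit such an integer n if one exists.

Take n = 21. Then 21² = 441 = 4·107 + 13, so 21² ≡ 13 (mod 107).

n = 21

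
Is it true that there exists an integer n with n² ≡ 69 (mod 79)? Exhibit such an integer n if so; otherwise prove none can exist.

No, no such integer exists.

Apply Euler's criterion with the prime 79: 69 is a quadratic residue iff 69^39 ≡ 1 (mod 79), and a non-residue iff it is ≡ −1.
Repeated squaring mod 79: 69^2 = 4761 ≡ 21; 69^4 ≡ 21² = 441 ≡ 46; 69^8 ≡ 46² = 2116 ≡ 62; 69^16 ≡ 62² = 3844 ≡ 52; 69^32 ≡ 52² = 2704 ≡ 18.
Since 39 = 32 + 4 + 2 + 1, 69^39 ≡ 18 · 46 · 21 · 69; multiplying out mod 79: 18·46 = 828 ≡ 38, then 38·21 = 798 ≡ 8, then 8·69 = 552 ≡ 78. Thus 69^39 ≡ 78 ≡ −1 (mod 79).
By Euler's criterion 69 is a quadratic non-residue mod 79: no n satisfies n² ≡ 69 (mod 79).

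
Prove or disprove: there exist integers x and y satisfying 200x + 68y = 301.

No such integers exist.

gcd(200, 68) = 4, so every integer of the form 200x + 68y is a multiple of 4.
However 301 leaves remainder 1 on division by 4.
So the equation is unsolvable over ℤ.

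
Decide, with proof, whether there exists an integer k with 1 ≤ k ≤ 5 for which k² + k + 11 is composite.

No such integer k in that range exists.

The values for k = 1, 2, …, 5 are 13, 17, 23, 31, 41, and each of these is prime.
So no value in the range makes the expression composite.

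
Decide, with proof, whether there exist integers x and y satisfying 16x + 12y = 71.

There are no such integers.

Any value of 16x + 12y is a multiple of gcd(16, 12) = 4.
But 71 is not a multiple of 4 (it leaves remainder 3).
So the equation is unsolvable over ℤ.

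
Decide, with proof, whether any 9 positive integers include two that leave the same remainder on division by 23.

No, the set {18, 19, 20, 21, 22, 23, 24, 25, 26} is a counterexample.

Take the 9 consecutive integers 18, 19, …, 26: their residues mod 23 are all distinct because 9 ≤ 23.
So no two of them leave the same remainder on division by 23; the claim fails for this set.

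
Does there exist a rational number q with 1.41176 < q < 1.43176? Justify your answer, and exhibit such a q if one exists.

Multiplying by 7: 7·1.41176 = 9.88232 and 7·1.43176 = 10.02232, so the integer 10 lies strictly between them.
Dividing back, 1.41176 < 10/7 < 1.43176, and 10/7 is rational.

q = 10/7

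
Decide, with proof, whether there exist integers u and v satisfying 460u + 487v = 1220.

Since gcd(460, 487) = 1, every integer is an integer combination of 460 and 487.
Dividing repeatedly: 487 = 1·460 + 27, 460 = 17·27 + 1, 27 = 27·1 + 0.
Back-substituting, 1 = 460 − 17·27 = 460 − 17·(487 − 1·460) = −17·487 + 18·460; that is, 460·18 + 487·(-17) = 1.
Times 1220: 460·21960 + 487·(-20740) = 1220, so (21960, -20740) solves it.
Subtracting 45·487 from u and adding 45·460 to v gives the tidier solution (45, -40).
Indeed 460·45 + 487·(-40) = 20700 − 19480 = 1220.

u = 45, v = -40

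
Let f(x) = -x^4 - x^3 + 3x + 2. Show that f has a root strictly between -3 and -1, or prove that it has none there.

f(-3) = -61 and f(-1) = -1, both negative, so a sign-change argument is unavailable; we show f keeps this sign on the whole interval.
Substitute x = -1 − u, where 0 < u < 2 on the interval. Expanding, f(-1 − u) = -u^4 - 3u^3 - 3u^2 - 4u - 1.
All 5 nonzero coefficients of this polynomial in u are negative; hence for u > 0 the value is a sum of negative terms (the constant -1 among them).
Therefore f(x) < 0 throughout (-3, -1), and f has no zero there.

No such root exists.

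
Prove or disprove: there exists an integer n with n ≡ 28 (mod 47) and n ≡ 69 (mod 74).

n = 3177

The moduli 47 and 74 are coprime, so by the Chinese Remainder Theorem a unique solution modulo 3478 exists.
Any solution of the first congruence is n = 28 + 47t; substituting into the second, 47t ≡ 69 − 28 ≡ 41 (mod 74).
Invert 47 mod 74 by the Euclidean algorithm: 74 = 1·47 + 27, 47 = 1·27 + 20, 27 = 1·20 + 7, 20 = 2·7 + 6, 7 = 1·6 + 1, 6 = 6·1 + 0; back-substituting, 1 = 7 − 1·6 = 7 − (20 − 2·7) = −20 + 3·7 = −20 + 3·(27 − 1·20) = 3·27 − 4·20 = 3·27 − 4·(47 − 1·27) = −4·47 + 7·27 = −4·47 + 7·(74 − 1·47) = 7·74 − 11·47. Hence 47·(-11) ≡ 1, so 47⁻¹ ≡ -11 ≡ 63 (mod 74).
Multiplying by 63: t ≡ 63·41 = 2583 ≡ 67 (mod 74).
With t = 67: n = 28 + 47·67 = 3177.
Indeed 3177 ≡ 28 (mod 47) and 3177 ≡ 69 (mod 74).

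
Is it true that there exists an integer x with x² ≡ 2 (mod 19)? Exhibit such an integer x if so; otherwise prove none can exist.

There is no such integer.

Squares mod 19 repeat after x = 9 (as (−x)² = x²); for x = 0..9 they are 0, 1, 4, 9, 16, 6, 17, 11, 7, 5.
So the quadratic residues mod 19 are {0, 1, 4, 5, 6, 7, 9, 11, 16, 17}, and 2 is not among them.
Therefore x² ≡ 2 (mod 19) has no solution.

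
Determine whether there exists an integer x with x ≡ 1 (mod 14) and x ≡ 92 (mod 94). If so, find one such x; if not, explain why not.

Reduce both congruences modulo 2, which divides 14 and 94: they say x ≡ 1 (mod 2) and x ≡ 92 (mod 2).
But 1 mod 2 = 1 while 92 mod 2 = 0, a contradiction.
Hence the system has no solution.

No, no such integer exists.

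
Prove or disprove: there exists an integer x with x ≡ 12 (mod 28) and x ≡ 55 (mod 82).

Both moduli are multiples of 2 = gcd(28, 82), so any solution would satisfy x ≡ 12 and x ≡ 55 modulo 2 simultaneously.
These are incompatible: 12 − 55 = -43 is not divisible by 2.
So no integer satisfies both congruences.

No, no such integer exists.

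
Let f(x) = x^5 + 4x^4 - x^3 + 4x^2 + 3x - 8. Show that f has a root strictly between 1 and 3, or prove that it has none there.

f(1) = 3 and f(3) = 577, both positive, so a sign-change argument is unavailable; we show f keeps this sign on the whole interval.
Substitute x = 1 + u, where 0 < u < 2 on the interval. Expanding, f(1 + u) = u^5 + 9u^4 + 25u^3 + 35u^2 + 29u + 3.
All 6 nonzero coefficients of this polynomial in u are positive; hence for u > 0 the value is a sum of positive terms (the constant 3 among them).
So f is strictly positive on (1, 3); no root exists in the interval.

f has no root in that interval.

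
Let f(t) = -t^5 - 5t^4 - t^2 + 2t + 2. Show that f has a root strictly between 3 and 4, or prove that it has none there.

The endpoint values f(3) = -649 and f(4) = -2310 are both negative. Claim: f(t) < 0 for every t in (3, 4).
Substitute t = 3 + u, where 0 < u < 1 on the interval. Expanding, f(3 + u) = -u^5 - 20u^4 - 150u^3 - 541u^2 - 949u - 649.
The nonzero coefficients here are all negative, so for u > 0 every term is negative (or zero), and the constant term -649 is strictly negative.
So f is strictly negative on (3, 4); no root exists in the interval.

No such root exists.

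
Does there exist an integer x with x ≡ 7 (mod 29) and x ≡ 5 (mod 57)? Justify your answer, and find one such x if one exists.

The moduli 29 and 57 are coprime, so by the Chinese Remainder Theorem a unique solution modulo 1653 exists.
Write x = 7 + 29t and require 7 + 29t ≡ 5 (mod 57), i.e. 29t ≡ 55 (mod 57).
Since 29·2 = 58 = 1·57 + 1, the inverse of 29 mod 57 is 2.
Therefore t ≡ 2·55 = 110 ≡ 53 (mod 57).
Taking t = 53 gives x = 7 + 29·53 = 1544.
Verify: 1544 = 53·29 + 7 and 1544 = 27·57 + 5. ✓

x = 1544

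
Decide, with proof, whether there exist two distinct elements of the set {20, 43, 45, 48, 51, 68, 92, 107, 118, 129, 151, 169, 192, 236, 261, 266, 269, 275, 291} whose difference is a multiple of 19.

There is no such pair.

Reduce each element modulo 19: 20↦1, 43↦5, 45↦7, 48↦10, 51↦13, 68↦11, 92↦16, 107↦12, 118↦4, 129↦15, 151↦18, 169↦17, 192↦2, 236↦8, 261↦14, 266↦0, 269↦3, 275↦9, 291↦6.
These 19 residues are pairwise different, hence no difference of two elements is divisible by 19.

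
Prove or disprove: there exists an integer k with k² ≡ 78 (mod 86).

k = 32 works: 32² = 1024, and 1024 − 78 = 946 = 11·86.

k = 32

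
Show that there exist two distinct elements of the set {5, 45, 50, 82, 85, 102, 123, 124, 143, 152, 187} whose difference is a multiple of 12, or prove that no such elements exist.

Residues mod 12: 5↦5, 45↦9, 50↦2, 82↦10, 85↦1, 102↦6, 123↦3, 124↦4, 143↦11, 152↦8, 187↦7.
These 11 residues are pairwise different, hence no difference of two elements is divisible by 12.

No, no such pair exists.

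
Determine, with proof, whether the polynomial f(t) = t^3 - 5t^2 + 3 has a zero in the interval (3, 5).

Yes, f has a root in the interval.

f(3) = -15 and f(5) = 3, which have opposite signs.
f is continuous everywhere (it is a polynomial), in particular on [3, 5].
By the Intermediate Value Theorem f must vanish at some point of (3, 5).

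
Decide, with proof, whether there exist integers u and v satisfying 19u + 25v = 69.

19 and 25 are coprime, so 19u + 25v ranges over all of ℤ.
Run the Euclidean algorithm on 25 and 19: 25 = 1·19 + 6, 19 = 3·6 + 1, 6 = 6·1 + 0.
Unwinding: 1 = 19 − 3·6 = 19 − 3·(25 − 1·19) = −3·25 + 4·19, i.e. 19·4 + 25·(-3) = 1.
Multiplying through by 69: u = 4·69 = 276, v = (-3)·69 = -207 is a solution.
The general solution is u = 276 + 25k, v = -207 − 19k; taking k = -11 gives the smaller pair u = 1, v = 2.
Indeed 19·1 + 25·2 = 19 + 50 = 69.

u = 1, v = 2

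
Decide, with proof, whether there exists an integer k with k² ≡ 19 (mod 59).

k = 45 works: 45² = 2025, and 2025 − 19 = 2006 = 34·59.

k = 45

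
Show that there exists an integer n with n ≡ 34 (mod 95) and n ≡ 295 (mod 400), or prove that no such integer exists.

No, no such integer exists.

gcd(95, 400) = 5. If n ≡ 34 (mod 95) and n ≡ 295 (mod 400), then n ≡ 34 (mod 5) and n ≡ 295 (mod 5).
But 34 mod 5 = 4 while 295 mod 5 = 0, a contradiction.
So no integer satisfies both congruences.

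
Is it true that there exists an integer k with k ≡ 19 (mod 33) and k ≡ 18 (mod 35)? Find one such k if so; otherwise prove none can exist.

The moduli 33 and 35 are coprime, so by the Chinese Remainder Theorem a unique solution modulo 1155 exists.
Any solution of the first congruence is k = 19 + 33t; substituting into the second, 33t ≡ 18 − 19 ≡ 34 (mod 35).
Note 33·17 = 561 ≡ 1 (mod 35) (as 561 − 1 = 16·35), so 33⁻¹ ≡ 17.
Therefore t ≡ 17·34 = 578 ≡ 18 (mod 35).
With t = 18: k = 19 + 33·18 = 613.
Indeed 613 ≡ 19 (mod 33) and 613 ≡ 18 (mod 35).

k = 613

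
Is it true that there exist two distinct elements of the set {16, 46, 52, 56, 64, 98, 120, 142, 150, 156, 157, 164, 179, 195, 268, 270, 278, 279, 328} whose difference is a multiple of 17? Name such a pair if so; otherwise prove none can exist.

Reduce each element mod 17: 16↦16, 46↦12, 52↦1, 56↦5, 64↦13, 98↦13, 120↦1, 142↦6, 150↦14, 156↦3, 157↦4, 164↦11, 179↦9, 195↦8, 268↦13, 270↦15, 278↦6, 279↦7, 328↦5. The residue 1 repeats (at 52 and 120), and 120 − 52 = 68 = 4·17.

52 and 120 are such a pair.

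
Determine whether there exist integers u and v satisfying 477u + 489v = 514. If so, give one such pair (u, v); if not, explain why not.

No, no such integers exist.

gcd(477, 489) = 3, so every integer of the form 477u + 489v is a multiple of 3.
However 514 leaves remainder 1 on division by 3.
So the equation is unsolvable over ℤ.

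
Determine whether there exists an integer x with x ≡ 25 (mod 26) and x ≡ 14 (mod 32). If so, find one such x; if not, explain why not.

No such integer exists.

gcd(26, 32) = 2. If x ≡ 25 (mod 26) and x ≡ 14 (mod 32), then x ≡ 25 (mod 2) and x ≡ 14 (mod 2).
But 25 mod 2 = 1 while 14 mod 2 = 0, a contradiction.
Therefore no such x exists.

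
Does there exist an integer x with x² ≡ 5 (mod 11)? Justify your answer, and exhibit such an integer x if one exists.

x = 7

x = 7 works: 7² = 49, and 49 − 5 = 44 = 4·11.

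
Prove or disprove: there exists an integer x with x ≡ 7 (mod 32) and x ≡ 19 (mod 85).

Since 32 and 85 share no common factor, CRT says the pair of congruences has a solution (unique mod 2720).
Any solution of the first congruence is x = 7 + 32t; substituting into the second, 32t ≡ 19 − 7 ≡ 12 (mod 85).
Since 32·8 = 256 = 3·85 + 1, the inverse of 32 mod 85 is 8.
Therefore t ≡ 8·12 = 96 ≡ 11 (mod 85).
Taking t = 11 gives x = 7 + 32·11 = 359.
Indeed 359 ≡ 7 (mod 32) and 359 ≡ 19 (mod 85).

x = 359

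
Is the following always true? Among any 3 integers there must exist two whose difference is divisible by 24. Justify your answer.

Take the 3 consecutive integers 63, 64, 65: their residues mod 24 are all distinct because 3 ≤ 24.
Any two of them differ by at most 2 < 24 and by at least 1, so no difference is a multiple of 24.

No, the set {63, 64, 65} is a counterexample.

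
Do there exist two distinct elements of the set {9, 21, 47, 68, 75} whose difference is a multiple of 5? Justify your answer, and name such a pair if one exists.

No such pair exists.

Two integers differ by a multiple of 5 exactly when they have the same residue mod 5. The residues are 9↦4, 21↦1, 47↦2, 68↦3, 75↦0.
All 5 residues are distinct, so no two elements differ by a multiple of 5.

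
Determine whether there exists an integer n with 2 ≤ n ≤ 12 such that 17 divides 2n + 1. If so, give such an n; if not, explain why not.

n = 8

n = 8 works, since 2·8 + 1 = 17 = 1·17.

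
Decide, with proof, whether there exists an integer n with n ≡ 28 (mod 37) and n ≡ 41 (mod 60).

n = 1841

gcd(37, 60) = 1, so the Chinese Remainder Theorem guarantees exactly one residue class mod 2220 satisfying both.
Write n = 28 + 37t and require 28 + 37t ≡ 41 (mod 60), i.e. 37t ≡ 13 (mod 60).
Note 37·13 = 481 ≡ 1 (mod 60) (as 481 − 1 = 8·60), so 37⁻¹ ≡ 13.
Multiplying by 13: t ≡ 13·13 = 169 ≡ 49 (mod 60).
Taking t = 49 gives n = 28 + 37·49 = 1841.
Check: 1841 mod 37 = 28, 1841 mod 60 = 41. ✓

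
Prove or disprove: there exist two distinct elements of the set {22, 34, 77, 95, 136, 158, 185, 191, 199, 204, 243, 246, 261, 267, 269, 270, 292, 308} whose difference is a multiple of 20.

Residues mod 20: 22↦2, 34↦14, 77↦17, 95↦15, 136↦16, 158↦18, 185↦5, 191↦11, 199↦19, 204↦4, 243↦3, 246↦6, 261↦1, 267↦7, 269↦9, 270↦10, 292↦12, 308↦8.
No residue repeats among the 18 elements, so no pair has difference ≡ 0 (mod 20).

There is no such pair.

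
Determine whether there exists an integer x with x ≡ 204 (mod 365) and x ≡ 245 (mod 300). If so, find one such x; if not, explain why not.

Both moduli are multiples of 5 = gcd(365, 300), so any solution would satisfy x ≡ 204 and x ≡ 245 modulo 5 simultaneously.
These are incompatible: 204 − 245 = -41 is not divisible by 5.
Therefore no such x exists.

No, no such integer exists.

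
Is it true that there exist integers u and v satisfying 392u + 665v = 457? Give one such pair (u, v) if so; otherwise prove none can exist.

No such integers exist.

Any value of 392u + 665v is a multiple of gcd(392, 665) = 7.
However 457 leaves remainder 2 on division by 7.
Therefore 392u + 665v = 457 has no solution in integers.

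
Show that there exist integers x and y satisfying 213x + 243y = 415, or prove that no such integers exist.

Any value of 213x + 243y is a multiple of gcd(213, 243) = 3.
However 415 leaves remainder 1 on division by 3.
Therefore 213x + 243y = 415 has no solution in integers.

No such integers exist.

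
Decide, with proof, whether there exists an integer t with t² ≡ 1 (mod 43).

t = 42

Take t = 42. Then 42² = 1764 = 41·43 + 1, so 42² ≡ 1 (mod 43).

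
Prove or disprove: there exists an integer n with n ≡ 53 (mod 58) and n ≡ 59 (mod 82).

gcd(58, 82) = 2. A simultaneous solution exists iff 53 ≡ 59 (mod 2); here 53 mod 2 = 1 = 59 mod 2, so it does.
Put n = 53 + 58t, so we need 58t ≡ 6 (mod 82), equivalently (divide by 2) 29t ≡ 3 (mod 41).
To invert 29 modulo 41: 41 = 1·29 + 12, 29 = 2·12 + 5, 12 = 2·5 + 2, 5 = 2·2 + 1, 2 = 2·1 + 0, and unwinding, 1 = 5 − 2·2 = 5 − 2·(12 − 2·5) = −2·12 + 5·5 = −2·12 + 5·(29 − 2·12) = 5·29 − 12·12 = 5·29 − 12·(41 − 1·29) = −12·41 + 17·29. Thus 29⁻¹ ≡ 17 (mod 41).
Multiplying by 17: t ≡ 17·3 = 51 ≡ 10 (mod 41).
Then n = 53 + 58·10 = 633.
Verify: 633 = 10·58 + 53 and 633 = 7·82 + 59. ✓

n = 633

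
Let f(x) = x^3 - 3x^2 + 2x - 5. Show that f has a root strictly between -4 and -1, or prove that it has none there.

No such root exists.

f(-4) = -125 and f(-1) = -11, both negative, so a sign-change argument is unavailable; we show f keeps this sign on the whole interval.
Shift to the endpoint -1: with x = -1 − u (0 < u < 3), one computes f(-1 − u) = -u^3 - 6u^2 - 11u - 11.
All 4 nonzero coefficients of this polynomial in u are negative; hence for u > 0 the value is a sum of negative terms (the constant -11 among them).
So f is strictly negative on (-4, -1); no root exists in the interval.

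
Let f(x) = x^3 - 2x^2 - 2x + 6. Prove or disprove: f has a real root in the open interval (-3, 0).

f(-3) = -33 and f(0) = 6, which have opposite signs.
f is continuous everywhere (it is a polynomial), in particular on [-3, 0].
By the Intermediate Value Theorem, f takes the value 0 somewhere in the open interval.

Such a root exists.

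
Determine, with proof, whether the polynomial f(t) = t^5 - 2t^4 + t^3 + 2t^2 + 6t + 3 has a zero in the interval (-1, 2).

f(-1) = -5 and f(2) = 31, which have opposite signs.
f is continuous everywhere (it is a polynomial), in particular on [-1, 2].
By the Intermediate Value Theorem f must vanish at some point of (-1, 2).

Yes, f has a root in the interval.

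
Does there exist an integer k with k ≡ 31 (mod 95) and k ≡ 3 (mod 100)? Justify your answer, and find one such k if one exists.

Reduce both congruences modulo 5, which divides 95 and 100: they say k ≡ 31 (mod 5) and k ≡ 3 (mod 5).
These are incompatible: 31 − 3 = 28 is not divisible by 5.
So no integer satisfies both congruences.

There is no such integer.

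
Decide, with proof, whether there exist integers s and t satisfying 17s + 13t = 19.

Since gcd(17, 13) = 1, every integer is an integer combination of 17 and 13.
Dividing repeatedly: 17 = 1·13 + 4, 13 = 3·4 + 1, 4 = 4·1 + 0.
Unwinding: 1 = 13 − 3·4 = 13 − 3·(17 − 1·13) = −3·17 + 4·13, i.e. 17·(-3) + 13·4 = 1.
Scaling by 19 gives the particular solution (s, t) = (-57, 76).
Adding 5·13 to s and subtracting 5·17 from t gives the tidier solution (8, -9).
Check: 17·8 + 13·(-9) = 136 − 117 = 19. ✓

s = 8, t = -9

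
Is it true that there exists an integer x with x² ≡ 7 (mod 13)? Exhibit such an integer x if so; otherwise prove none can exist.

Computing x² mod 13 for x = 0, 1, …, 6 (enough, by the symmetry x ↦ 13 − x) gives 0, 1, 4, 9, 3, 12, 10.
So the quadratic residues mod 13 are {0, 1, 3, 4, 9, 10, 12}, and 7 is not among them.
Hence no integer x has x² ≡ 7 (mod 13).

No, no such integer exists.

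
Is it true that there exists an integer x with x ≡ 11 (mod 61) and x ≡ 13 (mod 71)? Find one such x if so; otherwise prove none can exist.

x = 865

Since 61 and 71 share no common factor, CRT says the pair of congruences has a solution (unique mod 4331).
Write x = 11 + 61t and require 11 + 61t ≡ 13 (mod 71), i.e. 61t ≡ 2 (mod 71).
Invert 61 mod 71 by the Euclidean algorithm: 71 = 1·61 + 10, 61 = 6·10 + 1, 10 = 10·1 + 0; back-substituting, 1 = 61 − 6·10 = 61 − 6·(71 − 1·61) = −6·71 + 7·61. Hence 61·7 ≡ 1, so 61⁻¹ ≡ 7 (mod 71).
Therefore t ≡ 7·2 = 14 (mod 71).
Taking t = 14 gives x = 11 + 61·14 = 865.
Indeed 865 ≡ 11 (mod 61) and 865 ≡ 13 (mod 71).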